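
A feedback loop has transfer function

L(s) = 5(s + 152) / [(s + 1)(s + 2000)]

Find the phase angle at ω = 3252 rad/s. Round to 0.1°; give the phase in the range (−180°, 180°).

-61.1°

At s = jω = j3252:
zero (s+152): 152 + j3252 → |·| = √(152²+3252²) = √10598608 ≈ 3255.6, ∠ = arctan(3252/152) ≈ 87.32°
pole (s+1): 1 + j3252 → |·| = √(1²+3252²) = √10575505 ≈ 3252, ∠ = arctan(3252/1) ≈ 89.98°
pole (s+2000): 2000 + j3252 → |·| = √(2000²+3252²) = √14575504 ≈ 3817.8, ∠ = arctan(3252/2000) ≈ 58.41°
∠L = 87.32° − 148.39° = -61.07°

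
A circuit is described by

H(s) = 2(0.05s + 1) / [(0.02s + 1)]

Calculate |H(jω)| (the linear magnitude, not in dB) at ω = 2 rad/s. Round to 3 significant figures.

2.01

At ω = 2 rad/s:
zero (1 + j2·0.05) = 1 + j0.1 → |·| ≈ 1.005, ∠ ≈ 5.71°
pole (1 + j2·0.02) = 1 + j0.04 → |·| ≈ 1.0008, ∠ ≈ 2.29°
|H| = 2 · 1.005 / (1.0008) ≈ 2.0084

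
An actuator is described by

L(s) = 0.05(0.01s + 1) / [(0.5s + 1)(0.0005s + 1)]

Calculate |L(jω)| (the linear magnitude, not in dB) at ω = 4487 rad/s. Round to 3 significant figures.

0.000407

At ω = 4487 rad/s:
zero (1 + j4487·0.01) = 1 + j44.87 → |·| ≈ 44.881, ∠ ≈ 88.72°
pole (1 + j4487·0.5) = 1 + j2243.5 → |·| ≈ 2243.5, ∠ ≈ 89.97°
pole (1 + j4487·0.0005) = 1 + j2.2435 → |·| ≈ 2.4563, ∠ ≈ 65.98°
|L| = 0.05 · 44.881 / (2243.5 · 2.4563) ≈ 0.00040722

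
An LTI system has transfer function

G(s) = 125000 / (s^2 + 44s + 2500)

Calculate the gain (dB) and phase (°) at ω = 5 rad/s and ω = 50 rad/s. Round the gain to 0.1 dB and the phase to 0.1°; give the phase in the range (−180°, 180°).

ω = 5: 34.0 dB, -5.1°; ω = 50: 35.1 dB, -90.0°

At s = jω = j5:
quadratic: (j5)² + 44·j5 + 2500 = 2475 + j220 → |·| ≈ 2484.8, ∠ ≈ 5.08°
|G| = 125000 / 2484.8 ≈ 50.306
Gain = 20 log₁₀(50.306) ≈ 34.03 dB
∠G = 0.00° − 5.08° = -5.08°

At s = jω = j50:
quadratic: (j50)² + 44·j50 + 2500 = 0 + j2200 → |·| ≈ 2200, ∠ ≈ 90.00°
|G| = 125000 / 2200 ≈ 56.818
Gain = 20 log₁₀(56.818) ≈ 35.09 dB
∠G = 0.00° − 90.00° = -90.00°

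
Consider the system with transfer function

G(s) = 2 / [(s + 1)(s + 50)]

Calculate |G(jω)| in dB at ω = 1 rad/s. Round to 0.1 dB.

At s = jω = j1:
pole (s+1): 1 + j1 → |·| = √(1²+1²) = √2 ≈ 1.4142, ∠ = arctan(1/1) ≈ 45.00°
pole (s+50): 50 + j1 → |·| = √(50²+1²) = √2501 ≈ 50.01, ∠ = arctan(1/50) ≈ 1.15°
|G| = 2 / 70.724 ≈ 0.028279
Gain = 20 log₁₀(0.028279) ≈ -30.97 dB

-31.0 dB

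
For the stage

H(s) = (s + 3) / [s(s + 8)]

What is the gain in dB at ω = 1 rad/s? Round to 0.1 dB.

-8.1 dB

At s = jω = j1:
zero (s+3): 3 + j1 → |·| = √(3²+1²) = √10 ≈ 3.1623, ∠ = arctan(1/3) ≈ 18.43°
pole (s+8): 8 + j1 → |·| = √(8²+1²) = √65 ≈ 8.0623, ∠ = arctan(1/8) ≈ 7.13°
pole at origin: |s| = 1, ∠ = 90.00° (in denominator)
|H| = 1 · 3.1623 / 8.0623 ≈ 0.39223
Gain = 20 log₁₀(0.39223) ≈ -8.13 dB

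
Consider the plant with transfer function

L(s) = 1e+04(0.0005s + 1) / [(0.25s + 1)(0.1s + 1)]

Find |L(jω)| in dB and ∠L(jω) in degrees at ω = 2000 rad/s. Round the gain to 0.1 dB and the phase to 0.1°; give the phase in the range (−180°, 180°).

-17.0 dB, -134.6°

At ω = 2000 rad/s:
zero (1 + j2000·0.0005) = 1 + j1 → |·| ≈ 1.4142, ∠ ≈ 45.00°
pole (1 + j2000·0.25) = 1 + j500 → |·| ≈ 500, ∠ ≈ 89.89°
pole (1 + j2000·0.1) = 1 + j200 → |·| ≈ 200, ∠ ≈ 89.71°
|L| = 1e+04 · 1.4142 / (500 · 200) ≈ 0.14142
Gain = 20 log₁₀(0.14142) ≈ -16.99 dB
∠L = (45.00°) − (89.89° + 89.71°) = -134.60°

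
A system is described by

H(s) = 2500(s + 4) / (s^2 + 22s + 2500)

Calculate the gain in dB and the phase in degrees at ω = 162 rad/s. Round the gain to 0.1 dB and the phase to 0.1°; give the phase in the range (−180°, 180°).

At s = jω = j162:
zero (s+4): 4 + j162 → |·| = √(4²+162²) = √26260 ≈ 162.05, ∠ = arctan(162/4) ≈ 88.59°
quadratic: (j162)² + 22·j162 + 2500 = -23744 + j3564 → |·| ≈ 24010, ∠ ≈ 171.46°
|H| = 2500 · 162.05 / 24010 ≈ 16.873
Gain = 20 log₁₀(16.873) ≈ 24.54 dB
∠H = 88.59° − 171.46° = -82.87°

24.5 dB, -82.9°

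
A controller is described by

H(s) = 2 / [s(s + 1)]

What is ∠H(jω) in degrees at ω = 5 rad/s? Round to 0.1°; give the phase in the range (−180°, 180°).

-168.7°

At s = jω = j5:
pole (s+1): 1 + j5 → |·| = √(1²+5²) = √26 ≈ 5.099, ∠ = arctan(5/1) ≈ 78.69°
pole at origin: |s| = 5, ∠ = 90.00° (in denominator)
∠H = 0.00° − 168.69° = -168.69°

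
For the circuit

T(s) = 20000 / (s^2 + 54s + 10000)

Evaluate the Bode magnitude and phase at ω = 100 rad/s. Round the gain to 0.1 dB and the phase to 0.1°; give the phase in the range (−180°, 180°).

11.4 dB, -90.0°

At s = jω = j100:
quadratic: (j100)² + 54·j100 + 10000 = 0 + j5400 → |·| ≈ 5400, ∠ ≈ 90.00°
|T| = 20000 / 5400 ≈ 3.7037
Gain = 20 log₁₀(3.7037) ≈ 11.37 dB
∠T = 0.00° − 90.00° = -90.00°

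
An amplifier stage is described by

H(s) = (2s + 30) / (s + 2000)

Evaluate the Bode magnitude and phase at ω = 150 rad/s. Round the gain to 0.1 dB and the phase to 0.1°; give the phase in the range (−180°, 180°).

Substitute s = j150:
Numerator: 2(j150) + 30 = 30 + j300
Denominator: (j150) + 2000 = 2000 + j150
|N| = √(30² + 300²) ≈ 301.5, ∠N ≈ 84.29°
|D| = √(2000² + 150²) ≈ 2005.6, ∠D ≈ 4.29°
|H| = 301.5 / 2005.6 ≈ 0.15033
Gain = 20 log₁₀(0.15033) ≈ -16.46 dB
∠H = 84.29° − 4.29° = 80.00°

-16.5 dB, 80.0°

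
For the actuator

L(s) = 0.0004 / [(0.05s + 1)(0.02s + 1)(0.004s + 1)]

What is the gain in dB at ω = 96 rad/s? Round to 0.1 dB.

-89.1 dB

At ω = 96 rad/s:
pole (1 + j96·0.05) = 1 + j4.8 → |·| ≈ 4.9031, ∠ ≈ 78.23°
pole (1 + j96·0.02) = 1 + j1.92 → |·| ≈ 2.1648, ∠ ≈ 62.49°
pole (1 + j96·0.004) = 1 + j0.384 → |·| ≈ 1.0712, ∠ ≈ 21.01°
|L| = 0.0004 · 1 / (4.9031 · 2.1648 · 1.0712) ≈ 3.518e-05
Gain = 20 log₁₀(3.518e-05) ≈ -89.07 dB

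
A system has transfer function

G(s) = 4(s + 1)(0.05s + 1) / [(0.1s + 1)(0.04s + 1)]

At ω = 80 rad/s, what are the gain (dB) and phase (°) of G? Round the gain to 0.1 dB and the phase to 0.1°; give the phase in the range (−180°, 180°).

At ω = 80 rad/s:
zero (1 + j80·1) = 1 + j80 → |·| ≈ 80.006, ∠ ≈ 89.28°
zero (1 + j80·0.05) = 1 + j4 → |·| ≈ 4.1231, ∠ ≈ 75.96°
pole (1 + j80·0.1) = 1 + j8 → |·| ≈ 8.0623, ∠ ≈ 82.87°
pole (1 + j80·0.04) = 1 + j3.2 → |·| ≈ 3.3526, ∠ ≈ 72.65°
|G| = 4 · 80.006 · 4.1231 / (8.0623 · 3.3526) ≈ 48.816
Gain = 20 log₁₀(48.816) ≈ 33.77 dB
∠G = (89.28° + 75.96°) − (82.87° + 72.65°) = 9.72°

33.8 dB, 9.7°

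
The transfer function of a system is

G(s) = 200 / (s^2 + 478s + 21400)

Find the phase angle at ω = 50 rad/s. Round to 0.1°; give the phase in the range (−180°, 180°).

-51.7°

Substitute s = j50:
Numerator: 200 = 200 + j0
Denominator: (j50)^2 + 478(j50) + 21400 = 18900 + j23900
|N| = √(200² + 0²) ≈ 200, ∠N ≈ 0.00°
|D| = √(18900² + 23900²) ≈ 30470, ∠D ≈ 51.66°
∠G = 0.00° − 51.66° = -51.66°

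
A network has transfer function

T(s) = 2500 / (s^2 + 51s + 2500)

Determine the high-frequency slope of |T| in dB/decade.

-40 dB/decade

Each pole contributes −20 dB/decade at high frequency; each zero contributes +20 dB/decade.
Net: 0 zero(s) − 2 pole(s) → -40 dB/decade.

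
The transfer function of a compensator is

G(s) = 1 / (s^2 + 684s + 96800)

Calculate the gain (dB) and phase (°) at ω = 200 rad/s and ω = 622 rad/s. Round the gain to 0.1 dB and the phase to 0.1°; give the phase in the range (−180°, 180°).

ω = 200: -103.4 dB, -67.5°; ω = 622: -114.2 dB, -124.3°

Substitute s = j200:
Numerator: 1 = 1 + j0
Denominator: (j200)^2 + 684(j200) + 96800 = 56800 + j136800
|N| = √(1² + 0²) ≈ 1, ∠N ≈ 0.00°
|D| = √(56800² + 136800²) ≈ 1.4812e+05, ∠D ≈ 67.45°
|G| = 1 / 1.4812e+05 ≈ 6.7513e-06
Gain = 20 log₁₀(6.7513e-06) ≈ -103.41 dB
∠G = 0.00° − 67.45° = -67.45°

Substitute s = j622:
Numerator: 1 = 1 + j0
Denominator: (j622)^2 + 684(j622) + 96800 = -290084 + j425448
|N| = √(1² + 0²) ≈ 1, ∠N ≈ 0.00°
|D| = √(290084² + 425448²) ≈ 5.1493e+05, ∠D ≈ 124.29°
|G| = 1 / 5.1493e+05 ≈ 1.942e-06
Gain = 20 log₁₀(1.942e-06) ≈ -114.24 dB
∠G = 0.00° − 124.29° = -124.29°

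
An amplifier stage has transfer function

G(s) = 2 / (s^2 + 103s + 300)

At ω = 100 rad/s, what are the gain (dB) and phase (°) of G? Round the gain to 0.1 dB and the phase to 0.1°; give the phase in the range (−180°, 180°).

-77.0 dB, -133.3°

Substitute s = j100:
Numerator: 2 = 2 + j0
Denominator: (j100)^2 + 103(j100) + 300 = -9700 + j10300
|N| = √(2² + 0²) ≈ 2, ∠N ≈ 0.00°
|D| = √(9700² + 10300²) ≈ 14148, ∠D ≈ 133.28°
|G| = 2 / 14148 ≈ 0.00014136
Gain = 20 log₁₀(0.00014136) ≈ -76.99 dB
∠G = 0.00° − 133.28° = -133.28°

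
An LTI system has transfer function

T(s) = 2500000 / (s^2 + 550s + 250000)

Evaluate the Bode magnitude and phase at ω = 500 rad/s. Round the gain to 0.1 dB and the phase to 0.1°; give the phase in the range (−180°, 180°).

19.2 dB, -90.0°

At s = jω = j500:
quadratic: (j500)² + 550·j500 + 250000 = 0 + j275000 → |·| ≈ 2.75e+05, ∠ ≈ 90.00°
|T| = 2500000 / 2.75e+05 ≈ 9.0909
Gain = 20 log₁₀(9.0909) ≈ 19.17 dB
∠T = 0.00° − 90.00° = -90.00°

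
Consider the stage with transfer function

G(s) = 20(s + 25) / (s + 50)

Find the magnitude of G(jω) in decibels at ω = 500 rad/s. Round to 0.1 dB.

At s = jω = j500:
zero (s+25): 25 + j500 → |·| = √(25²+500²) = √250625 ≈ 500.62, ∠ = arctan(500/25) ≈ 87.14°
pole (s+50): 50 + j500 → |·| = √(50²+500²) = √252500 ≈ 502.49, ∠ = arctan(500/50) ≈ 84.29°
|G| = 20 · 500.62 / 502.49 ≈ 19.926
Gain = 20 log₁₀(19.926) ≈ 25.99 dB

26.0 dB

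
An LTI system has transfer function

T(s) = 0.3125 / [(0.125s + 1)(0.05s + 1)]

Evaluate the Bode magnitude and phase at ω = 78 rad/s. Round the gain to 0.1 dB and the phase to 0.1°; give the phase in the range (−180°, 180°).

-42.0 dB, -159.8°

At ω = 78 rad/s:
pole (1 + j78·0.125) = 1 + j9.75 → |·| ≈ 9.8011, ∠ ≈ 84.14°
pole (1 + j78·0.05) = 1 + j3.9 → |·| ≈ 4.0262, ∠ ≈ 75.62°
|T| = 0.3125 · 1 / (9.8011 · 4.0262) ≈ 0.0079192
Gain = 20 log₁₀(0.0079192) ≈ -42.03 dB
∠T = (0°) − (84.14° + 75.62°) = -159.76°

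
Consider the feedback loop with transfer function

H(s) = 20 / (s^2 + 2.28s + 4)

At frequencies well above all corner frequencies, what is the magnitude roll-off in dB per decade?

Each pole contributes −20 dB/decade at high frequency; each zero contributes +20 dB/decade.
Net: 0 zero(s) − 2 pole(s) → -40 dB/decade.

-40 dB/decade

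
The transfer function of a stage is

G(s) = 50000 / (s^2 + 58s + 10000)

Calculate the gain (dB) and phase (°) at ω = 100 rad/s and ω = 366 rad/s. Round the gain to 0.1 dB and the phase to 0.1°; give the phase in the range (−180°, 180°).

ω = 100: 18.7 dB, -90.0°; ω = 366: -8.0 dB, -170.3°

At s = jω = j100:
quadratic: (j100)² + 58·j100 + 10000 = 0 + j5800 → |·| ≈ 5800, ∠ ≈ 90.00°
|G| = 50000 / 5800 ≈ 8.6207
Gain = 20 log₁₀(8.6207) ≈ 18.71 dB
∠G = 0.00° − 90.00° = -90.00°

At s = jω = j366:
quadratic: (j366)² + 58·j366 + 10000 = -123956 + j21228 → |·| ≈ 1.2576e+05, ∠ ≈ 170.28°
|G| = 50000 / 1.2576e+05 ≈ 0.39758
Gain = 20 log₁₀(0.39758) ≈ -8.01 dB
∠G = 0.00° − 170.28° = -170.28°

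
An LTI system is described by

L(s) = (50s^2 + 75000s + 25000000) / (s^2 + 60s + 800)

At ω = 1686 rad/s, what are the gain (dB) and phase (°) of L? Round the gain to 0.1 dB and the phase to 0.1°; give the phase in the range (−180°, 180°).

Substitute s = j1686:
Numerator: 50(j1686)^2 + 75000(j1686) + 25000000 = -117129800 + j126450000
Denominator: (j1686)^2 + 60(j1686) + 800 = -2841796 + j101160
|N| = √(117129800² + 126450000²) ≈ 1.7236e+08, ∠N ≈ 132.81°
|D| = √(2841796² + 101160²) ≈ 2.8436e+06, ∠D ≈ 177.96°
|L| = 1.7236e+08 / 2.8436e+06 ≈ 60.613
Gain = 20 log₁₀(60.613) ≈ 35.65 dB
∠L = 132.81° − 177.96° = -45.15°

35.7 dB, -45.2°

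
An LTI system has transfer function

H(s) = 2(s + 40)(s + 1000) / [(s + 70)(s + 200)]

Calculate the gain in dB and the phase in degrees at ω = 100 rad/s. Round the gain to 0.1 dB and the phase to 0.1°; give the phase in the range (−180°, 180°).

At s = jω = j100:
zero (s+40): 40 + j100 → |·| = √(40²+100²) = √11600 ≈ 107.7, ∠ = arctan(100/40) ≈ 68.20°
zero (s+1000): 1000 + j100 → |·| = √(1000²+100²) = √1010000 ≈ 1005, ∠ = arctan(100/1000) ≈ 5.71°
pole (s+70): 70 + j100 → |·| = √(70²+100²) = √14900 ≈ 122.07, ∠ = arctan(100/70) ≈ 55.01°
pole (s+200): 200 + j100 → |·| = √(200²+100²) = √50000 ≈ 223.61, ∠ = arctan(100/200) ≈ 26.57°
|H| = 2 · 1.0824e+05 / 27296 ≈ 7.9308
Gain = 20 log₁₀(7.9308) ≈ 17.99 dB
∠H = 73.91° − 81.58° = -7.67°

18.0 dB, -7.7°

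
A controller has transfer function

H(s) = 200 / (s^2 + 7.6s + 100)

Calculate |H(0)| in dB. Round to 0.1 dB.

H(0) = 200 / 100 = 2
20 log₁₀(2) ≈ 6.02 dB

6.0 dB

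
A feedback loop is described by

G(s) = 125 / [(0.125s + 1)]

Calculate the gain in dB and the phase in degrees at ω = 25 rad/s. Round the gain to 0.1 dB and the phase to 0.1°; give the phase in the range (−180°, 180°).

At ω = 25 rad/s:
pole (1 + j25·0.125) = 1 + j3.125 → |·| ≈ 3.2811, ∠ ≈ 72.26°
|G| = 125 · 1 / (3.2811) ≈ 38.097
Gain = 20 log₁₀(38.097) ≈ 31.62 dB
∠G = (0°) − (72.26°) = -72.26°

31.6 dB, -72.3°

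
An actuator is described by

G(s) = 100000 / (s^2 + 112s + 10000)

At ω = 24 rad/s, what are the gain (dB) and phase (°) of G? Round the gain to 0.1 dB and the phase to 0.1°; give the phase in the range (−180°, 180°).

At s = jω = j24:
quadratic: (j24)² + 112·j24 + 10000 = 9424 + j2688 → |·| ≈ 9799.9, ∠ ≈ 15.92°
|G| = 100000 / 9799.9 ≈ 10.204
Gain = 20 log₁₀(10.204) ≈ 20.18 dB
∠G = 0.00° − 15.92° = -15.92°

20.2 dB, -15.9°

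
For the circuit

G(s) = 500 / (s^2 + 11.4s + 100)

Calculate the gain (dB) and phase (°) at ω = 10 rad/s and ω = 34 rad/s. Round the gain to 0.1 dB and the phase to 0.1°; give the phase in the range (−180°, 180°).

At s = jω = j10:
quadratic: (j10)² + 11.4·j10 + 100 = 0 + j114 → |·| ≈ 114, ∠ ≈ 90.00°
|G| = 500 / 114 ≈ 4.386
Gain = 20 log₁₀(4.386) ≈ 12.84 dB
∠G = 0.00° − 90.00° = -90.00°

At s = jω = j34:
quadratic: (j34)² + 11.4·j34 + 100 = -1056 + j387.6 → |·| ≈ 1124.9, ∠ ≈ 159.84°
|G| = 500 / 1124.9 ≈ 0.44448
Gain = 20 log₁₀(0.44448) ≈ -7.04 dB
∠G = 0.00° − 159.84° = -159.84°

ω = 10: 12.8 dB, -90.0°; ω = 34: -7.0 dB, -159.8°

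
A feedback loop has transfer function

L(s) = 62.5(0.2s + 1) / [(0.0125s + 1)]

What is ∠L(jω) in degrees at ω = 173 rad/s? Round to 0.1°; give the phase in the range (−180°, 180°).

23.2°

At ω = 173 rad/s:
zero (1 + j173·0.2) = 1 + j34.6 → |·| ≈ 34.614, ∠ ≈ 88.34°
pole (1 + j173·0.0125) = 1 + j2.1625 → |·| ≈ 2.3825, ∠ ≈ 65.18°
∠L = (88.34°) − (65.18°) = 23.16°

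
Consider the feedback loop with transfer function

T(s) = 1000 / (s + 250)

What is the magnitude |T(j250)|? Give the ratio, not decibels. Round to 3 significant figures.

2.83

At s = jω = j250:
pole (s+250): 250 + j250 → |·| = √(250²+250²) = √125000 ≈ 353.55, ∠ = arctan(250/250) ≈ 45.00°
|T| = 1000 / 353.55 ≈ 2.8285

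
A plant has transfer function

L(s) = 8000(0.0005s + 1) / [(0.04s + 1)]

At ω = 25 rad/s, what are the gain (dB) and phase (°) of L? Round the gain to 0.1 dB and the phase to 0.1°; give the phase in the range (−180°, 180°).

At ω = 25 rad/s:
zero (1 + j25·0.0005) = 1 + j0.0125 → |·| ≈ 1.0001, ∠ ≈ 0.72°
pole (1 + j25·0.04) = 1 + j1 → |·| ≈ 1.4142, ∠ ≈ 45.00°
|L| = 8000 · 1.0001 / (1.4142) ≈ 5657.5
Gain = 20 log₁₀(5657.5) ≈ 75.05 dB
∠L = (0.72°) − (45.00°) = -44.28°

75.1 dB, -44.3°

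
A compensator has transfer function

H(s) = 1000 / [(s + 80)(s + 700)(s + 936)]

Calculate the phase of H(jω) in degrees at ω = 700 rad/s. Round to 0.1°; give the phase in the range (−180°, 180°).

-165.3°

At s = jω = j700:
pole (s+80): 80 + j700 → |·| = √(80²+700²) = √496400 ≈ 704.56, ∠ = arctan(700/80) ≈ 83.48°
pole (s+700): 700 + j700 → |·| = √(700²+700²) = √980000 ≈ 989.95, ∠ = arctan(700/700) ≈ 45.00°
pole (s+936): 936 + j700 → |·| = √(936²+700²) = √1366096 ≈ 1168.8, ∠ = arctan(700/936) ≈ 36.79°
∠H = 0.00° − 165.27° = -165.27°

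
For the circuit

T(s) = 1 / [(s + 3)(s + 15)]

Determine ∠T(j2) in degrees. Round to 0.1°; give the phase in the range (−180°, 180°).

-41.3°

At s = jω = j2:
pole (s+3): 3 + j2 → |·| = √(3²+2²) = √13 ≈ 3.6056, ∠ = arctan(2/3) ≈ 33.69°
pole (s+15): 15 + j2 → |·| = √(15²+2²) = √229 ≈ 15.133, ∠ = arctan(2/15) ≈ 7.59°
∠T = 0.00° − 41.28° = -41.28°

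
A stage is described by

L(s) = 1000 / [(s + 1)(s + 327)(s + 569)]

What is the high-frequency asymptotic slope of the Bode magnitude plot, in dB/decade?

Each pole contributes −20 dB/decade at high frequency; each zero contributes +20 dB/decade.
Net: 0 zero(s) − 3 pole(s) → -60 dB/decade.

-60 dB/decade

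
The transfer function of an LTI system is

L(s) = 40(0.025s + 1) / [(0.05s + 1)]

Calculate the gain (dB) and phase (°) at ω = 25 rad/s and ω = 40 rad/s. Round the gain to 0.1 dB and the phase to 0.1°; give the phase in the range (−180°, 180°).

ω = 25: 29.4 dB, -19.3°; ω = 40: 28.1 dB, -18.4°

At ω = 25 rad/s:
zero (1 + j25·0.025) = 1 + j0.625 → |·| ≈ 1.1792, ∠ ≈ 32.01°
pole (1 + j25·0.05) = 1 + j1.25 → |·| ≈ 1.6008, ∠ ≈ 51.34°
|L| = 40 · 1.1792 / (1.6008) ≈ 29.465
Gain = 20 log₁₀(29.465) ≈ 29.39 dB
∠L = (32.01°) − (51.34°) = -19.33°

At ω = 40 rad/s:
zero (1 + j40·0.025) = 1 + j1 → |·| ≈ 1.4142, ∠ ≈ 45.00°
pole (1 + j40·0.05) = 1 + j2 → |·| ≈ 2.2361, ∠ ≈ 63.43°
|L| = 40 · 1.4142 / (2.2361) ≈ 25.298
Gain = 20 log₁₀(25.298) ≈ 28.06 dB
∠L = (45.00°) − (63.43°) = -18.43°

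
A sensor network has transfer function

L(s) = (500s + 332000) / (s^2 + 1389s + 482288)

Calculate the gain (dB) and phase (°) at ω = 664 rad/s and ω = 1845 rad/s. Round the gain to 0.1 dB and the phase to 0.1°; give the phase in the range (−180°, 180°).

ω = 664: -5.9 dB, -42.4°; ω = 1845: -12.0 dB, -68.5°

Substitute s = j664:
Numerator: 500(j664) + 332000 = 332000 + j332000
Denominator: (j664)^2 + 1389(j664) + 482288 = 41392 + j922296
|N| = √(332000² + 332000²) ≈ 4.6952e+05, ∠N ≈ 45.00°
|D| = √(41392² + 922296²) ≈ 9.2322e+05, ∠D ≈ 87.43°
|L| = 4.6952e+05 / 9.2322e+05 ≈ 0.50857
Gain = 20 log₁₀(0.50857) ≈ -5.87 dB
∠L = 45.00° − 87.43° = -42.43°

Substitute s = j1845:
Numerator: 500(j1845) + 332000 = 332000 + j922500
Denominator: (j1845)^2 + 1389(j1845) + 482288 = -2921737 + j2562705
|N| = √(332000² + 922500²) ≈ 9.8042e+05, ∠N ≈ 70.21°
|D| = √(2921737² + 2562705²) ≈ 3.8864e+06, ∠D ≈ 138.75°
|L| = 9.8042e+05 / 3.8864e+06 ≈ 0.25227
Gain = 20 log₁₀(0.25227) ≈ -11.96 dB
∠L = 70.21° − 138.75° = -68.54°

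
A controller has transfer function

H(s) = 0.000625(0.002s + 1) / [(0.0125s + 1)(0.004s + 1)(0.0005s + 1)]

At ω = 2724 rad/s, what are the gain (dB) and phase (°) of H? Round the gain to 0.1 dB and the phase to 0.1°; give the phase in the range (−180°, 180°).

-105.2 dB, -147.2°

At ω = 2724 rad/s:
zero (1 + j2724·0.002) = 1 + j5.448 → |·| ≈ 5.539, ∠ ≈ 79.60°
pole (1 + j2724·0.0125) = 1 + j34.05 → |·| ≈ 34.065, ∠ ≈ 88.32°
pole (1 + j2724·0.004) = 1 + j10.896 → |·| ≈ 10.942, ∠ ≈ 84.76°
pole (1 + j2724·0.0005) = 1 + j1.362 → |·| ≈ 1.6897, ∠ ≈ 53.71°
|H| = 0.000625 · 5.539 / (34.065 · 10.942 · 1.6897) ≈ 5.4966e-06
Gain = 20 log₁₀(5.4966e-06) ≈ -105.20 dB
∠H = (79.60°) − (88.32° + 84.76° + 53.71°) = -147.19°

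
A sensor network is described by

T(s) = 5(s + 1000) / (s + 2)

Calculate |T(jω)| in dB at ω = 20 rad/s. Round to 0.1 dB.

47.9 dB

At s = jω = j20:
zero (s+1000): 1000 + j20 → |·| = √(1000²+20²) = √1000400 ≈ 1000.2, ∠ = arctan(20/1000) ≈ 1.15°
pole (s+2): 2 + j20 → |·| = √(2²+20²) = √404 ≈ 20.1, ∠ = arctan(20/2) ≈ 84.29°
|T| = 5 · 1000.2 / 20.1 ≈ 248.81
Gain = 20 log₁₀(248.81) ≈ 47.92 dB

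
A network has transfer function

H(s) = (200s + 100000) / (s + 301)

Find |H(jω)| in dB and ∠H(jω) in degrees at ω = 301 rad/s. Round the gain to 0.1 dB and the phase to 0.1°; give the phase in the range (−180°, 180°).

48.8 dB, -14.0°

Substitute s = j301:
Numerator: 200(j301) + 100000 = 100000 + j60200
Denominator: (j301) + 301 = 301 + j301
|N| = √(100000² + 60200²) ≈ 1.1672e+05, ∠N ≈ 31.05°
|D| = √(301² + 301²) ≈ 425.68, ∠D ≈ 45.00°
|H| = 1.1672e+05 / 425.68 ≈ 274.2
Gain = 20 log₁₀(274.2) ≈ 48.76 dB
∠H = 31.05° − 45.00° = -13.95°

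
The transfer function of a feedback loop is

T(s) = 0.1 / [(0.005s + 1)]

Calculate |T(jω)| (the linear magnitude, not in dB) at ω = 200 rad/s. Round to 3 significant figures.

At ω = 200 rad/s:
pole (1 + j200·0.005) = 1 + j1 → |·| ≈ 1.4142, ∠ ≈ 45.00°
|T| = 0.1 · 1 / (1.4142) ≈ 0.070711

0.0707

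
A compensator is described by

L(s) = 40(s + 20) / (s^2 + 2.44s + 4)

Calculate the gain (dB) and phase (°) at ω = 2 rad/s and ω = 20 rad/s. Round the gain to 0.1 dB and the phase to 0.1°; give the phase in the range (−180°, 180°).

ω = 2: 44.3 dB, -84.3°; ω = 20: 9.1 dB, -128.0°

At s = jω = j2:
zero (s+20): 20 + j2 → |·| = √(20²+2²) = √404 ≈ 20.1, ∠ = arctan(2/20) ≈ 5.71°
quadratic: (j2)² + 2.44·j2 + 4 = 0 + j4.88 → |·| ≈ 4.88, ∠ ≈ 90.00°
|L| = 40 · 20.1 / 4.88 ≈ 164.75
Gain = 20 log₁₀(164.75) ≈ 44.34 dB
∠L = 5.71° − 90.00° = -84.29°

At s = jω = j20:
zero (s+20): 20 + j20 → |·| = √(20²+20²) = √800 ≈ 28.284, ∠ = arctan(20/20) ≈ 45.00°
quadratic: (j20)² + 2.44·j20 + 4 = -396 + j48.8 → |·| ≈ 399, ∠ ≈ 172.97°
|L| = 40 · 28.284 / 399 ≈ 2.8355
Gain = 20 log₁₀(2.8355) ≈ 9.05 dB
∠L = 45.00° − 172.97° = -127.97°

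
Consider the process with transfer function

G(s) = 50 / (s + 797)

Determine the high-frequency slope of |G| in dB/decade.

-20 dB/decade

Each pole contributes −20 dB/decade at high frequency; each zero contributes +20 dB/decade.
Net: 0 zero(s) − 1 pole(s) → -20 dB/decade.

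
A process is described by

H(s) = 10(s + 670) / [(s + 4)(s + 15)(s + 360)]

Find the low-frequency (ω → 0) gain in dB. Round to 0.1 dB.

-10.2 dB

H(0) = 10·670 / (4·15·360) ≈ 0.31019
20 log₁₀(0.31019) ≈ -10.17 dB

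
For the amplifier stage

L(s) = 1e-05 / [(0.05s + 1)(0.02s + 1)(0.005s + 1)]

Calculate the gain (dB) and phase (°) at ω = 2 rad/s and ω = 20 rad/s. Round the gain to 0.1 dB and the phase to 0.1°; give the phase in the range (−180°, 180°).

At ω = 2 rad/s:
pole (1 + j2·0.05) = 1 + j0.1 → |·| ≈ 1.005, ∠ ≈ 5.71°
pole (1 + j2·0.02) = 1 + j0.04 → |·| ≈ 1.0008, ∠ ≈ 2.29°
pole (1 + j2·0.005) = 1 + j0.01 → |·| ≈ 1, ∠ ≈ 0.57°
|L| = 1e-05 · 1 / (1.005 · 1.0008 · 1) ≈ 9.9423e-06
Gain = 20 log₁₀(9.9423e-06) ≈ -100.05 dB
∠L = (0°) − (5.71° + 2.29° + 0.57°) = -8.57°

At ω = 20 rad/s:
pole (1 + j20·0.05) = 1 + j1 → |·| ≈ 1.4142, ∠ ≈ 45.00°
pole (1 + j20·0.02) = 1 + j0.4 → |·| ≈ 1.077, ∠ ≈ 21.80°
pole (1 + j20·0.005) = 1 + j0.1 → |·| ≈ 1.005, ∠ ≈ 5.71°
|L| = 1e-05 · 1 / (1.4142 · 1.077 · 1.005) ≈ 6.5329e-06
Gain = 20 log₁₀(6.5329e-06) ≈ -103.70 dB
∠L = (0°) − (45.00° + 21.80° + 5.71°) = -72.51°

ω = 2: -100.1 dB, -8.6°; ω = 20: -103.7 dB, -72.5°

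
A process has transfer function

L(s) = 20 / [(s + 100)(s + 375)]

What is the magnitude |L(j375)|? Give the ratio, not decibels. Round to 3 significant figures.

9.72e-05

At s = jω = j375:
pole (s+100): 100 + j375 → |·| = √(100²+375²) = √150625 ≈ 388.1, ∠ = arctan(375/100) ≈ 75.07°
pole (s+375): 375 + j375 → |·| = √(375²+375²) = √281250 ≈ 530.33, ∠ = arctan(375/375) ≈ 45.00°
|L| = 20 / 2.0582e+05 ≈ 9.7172e-05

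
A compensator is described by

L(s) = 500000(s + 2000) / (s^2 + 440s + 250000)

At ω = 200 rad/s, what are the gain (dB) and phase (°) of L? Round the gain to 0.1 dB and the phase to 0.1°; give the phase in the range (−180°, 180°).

72.9 dB, -17.0°

At s = jω = j200:
zero (s+2000): 2000 + j200 → |·| = √(2000²+200²) = √4040000 ≈ 2010, ∠ = arctan(200/2000) ≈ 5.71°
quadratic: (j200)² + 440·j200 + 250000 = 210000 + j88000 → |·| ≈ 2.2769e+05, ∠ ≈ 22.74°
|L| = 500000 · 2010 / 2.2769e+05 ≈ 4413.9
Gain = 20 log₁₀(4413.9) ≈ 72.90 dB
∠L = 5.71° − 22.74° = -17.03°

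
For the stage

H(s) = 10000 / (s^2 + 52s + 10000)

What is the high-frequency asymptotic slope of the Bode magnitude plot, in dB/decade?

-40 dB/decade

Each pole contributes −20 dB/decade at high frequency; each zero contributes +20 dB/decade.
Net: 0 zero(s) − 2 pole(s) → -40 dB/decade.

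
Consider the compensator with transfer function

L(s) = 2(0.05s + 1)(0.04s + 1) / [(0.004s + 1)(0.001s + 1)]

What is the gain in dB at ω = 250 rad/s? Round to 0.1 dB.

44.8 dB

At ω = 250 rad/s:
zero (1 + j250·0.05) = 1 + j12.5 → |·| ≈ 12.54, ∠ ≈ 85.43°
zero (1 + j250·0.04) = 1 + j10 → |·| ≈ 10.05, ∠ ≈ 84.29°
pole (1 + j250·0.004) = 1 + j1 → |·| ≈ 1.4142, ∠ ≈ 45.00°
pole (1 + j250·0.001) = 1 + j0.25 → |·| ≈ 1.0308, ∠ ≈ 14.04°
|L| = 2 · 12.54 · 10.05 / (1.4142 · 1.0308) ≈ 172.91
Gain = 20 log₁₀(172.91) ≈ 44.76 dB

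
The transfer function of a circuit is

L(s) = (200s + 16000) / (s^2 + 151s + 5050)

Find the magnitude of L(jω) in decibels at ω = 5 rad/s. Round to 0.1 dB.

10.0 dB

Substitute s = j5:
Numerator: 200(j5) + 16000 = 16000 + j1000
Denominator: (j5)^2 + 151(j5) + 5050 = 5025 + j755
|N| = √(16000² + 1000²) ≈ 16031, ∠N ≈ 3.58°
|D| = √(5025² + 755²) ≈ 5081.4, ∠D ≈ 8.54°
|L| = 16031 / 5081.4 ≈ 3.1548
Gain = 20 log₁₀(3.1548) ≈ 9.98 dB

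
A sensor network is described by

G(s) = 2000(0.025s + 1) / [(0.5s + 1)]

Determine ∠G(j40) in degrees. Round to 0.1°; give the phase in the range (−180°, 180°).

-42.1°

At ω = 40 rad/s:
zero (1 + j40·0.025) = 1 + j1 → |·| ≈ 1.4142, ∠ ≈ 45.00°
pole (1 + j40·0.5) = 1 + j20 → |·| ≈ 20.025, ∠ ≈ 87.14°
∠G = (45.00°) − (87.14°) = -42.14°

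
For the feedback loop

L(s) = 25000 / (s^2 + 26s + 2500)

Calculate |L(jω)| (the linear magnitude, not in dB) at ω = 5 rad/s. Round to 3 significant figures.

At s = jω = j5:
quadratic: (j5)² + 26·j5 + 2500 = 2475 + j130 → |·| ≈ 2478.4, ∠ ≈ 3.01°
|L| = 25000 / 2478.4 ≈ 10.087

10.1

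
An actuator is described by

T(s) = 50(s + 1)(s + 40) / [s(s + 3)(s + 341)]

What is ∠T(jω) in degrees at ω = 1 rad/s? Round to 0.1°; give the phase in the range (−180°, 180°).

At s = jω = j1:
zero (s+1): 1 + j1 → |·| = √(1²+1²) = √2 ≈ 1.4142, ∠ = arctan(1/1) ≈ 45.00°
zero (s+40): 40 + j1 → |·| = √(40²+1²) = √1601 ≈ 40.012, ∠ = arctan(1/40) ≈ 1.43°
pole (s+3): 3 + j1 → |·| = √(3²+1²) = √10 ≈ 3.1623, ∠ = arctan(1/3) ≈ 18.43°
pole (s+341): 341 + j1 → |·| = √(341²+1²) = √116282 ≈ 341, ∠ = arctan(1/341) ≈ 0.17°
pole at origin: |s| = 1, ∠ = 90.00° (in denominator)
∠T = 46.43° − 108.60° = -62.17°

-62.2°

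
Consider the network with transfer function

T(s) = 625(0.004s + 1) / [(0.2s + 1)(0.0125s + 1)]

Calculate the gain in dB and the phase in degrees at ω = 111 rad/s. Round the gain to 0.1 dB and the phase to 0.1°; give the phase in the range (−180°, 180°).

25.1 dB, -117.7°

At ω = 111 rad/s:
zero (1 + j111·0.004) = 1 + j0.444 → |·| ≈ 1.0941, ∠ ≈ 23.94°
pole (1 + j111·0.2) = 1 + j22.2 → |·| ≈ 22.223, ∠ ≈ 87.42°
pole (1 + j111·0.0125) = 1 + j1.3875 → |·| ≈ 1.7103, ∠ ≈ 54.22°
|T| = 625 · 1.0941 / (22.223 · 1.7103) ≈ 17.991
Gain = 20 log₁₀(17.991) ≈ 25.10 dB
∠T = (23.94°) − (87.42° + 54.22°) = -117.70°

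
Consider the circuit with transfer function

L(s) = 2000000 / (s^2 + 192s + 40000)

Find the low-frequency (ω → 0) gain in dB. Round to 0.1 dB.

34.0 dB

L(0) = 2000000 / 40000 = 50
20 log₁₀(50) ≈ 33.98 dB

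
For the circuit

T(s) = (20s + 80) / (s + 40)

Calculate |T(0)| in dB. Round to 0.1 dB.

T(0) = 80 / 40 = 2
20 log₁₀(2) ≈ 6.02 dB

6.0 dB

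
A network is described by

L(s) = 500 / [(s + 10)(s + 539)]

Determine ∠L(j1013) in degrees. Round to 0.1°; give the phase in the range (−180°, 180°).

At s = jω = j1013:
pole (s+10): 10 + j1013 → |·| = √(10²+1013²) = √1026269 ≈ 1013, ∠ = arctan(1013/10) ≈ 89.43°
pole (s+539): 539 + j1013 → |·| = √(539²+1013²) = √1316690 ≈ 1147.5, ∠ = arctan(1013/539) ≈ 61.98°
∠L = 0.00° − 151.41° = -151.41°

-151.4°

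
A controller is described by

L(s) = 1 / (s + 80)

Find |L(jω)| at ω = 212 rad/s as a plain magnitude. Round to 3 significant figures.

0.00441

Substitute s = j212:
Numerator: 1 = 1 + j0
Denominator: (j212) + 80 = 80 + j212
|N| = √(1² + 0²) ≈ 1, ∠N ≈ 0.00°
|D| = √(80² + 212²) ≈ 226.59, ∠D ≈ 69.33°
|L| = 1 / 226.59 ≈ 0.0044133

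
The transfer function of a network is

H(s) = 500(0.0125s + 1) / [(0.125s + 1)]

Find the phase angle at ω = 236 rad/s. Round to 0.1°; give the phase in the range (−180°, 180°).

At ω = 236 rad/s:
zero (1 + j236·0.0125) = 1 + j2.95 → |·| ≈ 3.1149, ∠ ≈ 71.27°
pole (1 + j236·0.125) = 1 + j29.5 → |·| ≈ 29.517, ∠ ≈ 88.06°
∠H = (71.27°) − (88.06°) = -16.79°

-16.8°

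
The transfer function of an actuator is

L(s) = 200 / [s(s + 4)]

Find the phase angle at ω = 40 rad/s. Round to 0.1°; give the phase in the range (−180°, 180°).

-174.3°

At s = jω = j40:
pole (s+4): 4 + j40 → |·| = √(4²+40²) = √1616 ≈ 40.2, ∠ = arctan(40/4) ≈ 84.29°
pole at origin: |s| = 40, ∠ = 90.00° (in denominator)
∠L = 0.00° − 174.29° = -174.29°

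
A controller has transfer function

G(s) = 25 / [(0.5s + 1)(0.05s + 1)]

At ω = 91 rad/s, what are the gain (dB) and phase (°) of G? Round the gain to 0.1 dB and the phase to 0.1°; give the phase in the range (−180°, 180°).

At ω = 91 rad/s:
pole (1 + j91·0.5) = 1 + j45.5 → |·| ≈ 45.511, ∠ ≈ 88.74°
pole (1 + j91·0.05) = 1 + j4.55 → |·| ≈ 4.6586, ∠ ≈ 77.60°
|G| = 25 · 1 / (45.511 · 4.6586) ≈ 0.11791
Gain = 20 log₁₀(0.11791) ≈ -18.57 dB
∠G = (0°) − (88.74° + 77.60°) = -166.34°

-18.6 dB, -166.3°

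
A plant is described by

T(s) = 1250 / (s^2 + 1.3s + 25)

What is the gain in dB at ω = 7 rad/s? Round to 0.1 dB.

At s = jω = j7:
quadratic: (j7)² + 1.3·j7 + 25 = -24 + j9.1 → |·| ≈ 25.667, ∠ ≈ 159.23°
|T| = 1250 / 25.667 ≈ 48.701
Gain = 20 log₁₀(48.701) ≈ 33.75 dB

33.8 dB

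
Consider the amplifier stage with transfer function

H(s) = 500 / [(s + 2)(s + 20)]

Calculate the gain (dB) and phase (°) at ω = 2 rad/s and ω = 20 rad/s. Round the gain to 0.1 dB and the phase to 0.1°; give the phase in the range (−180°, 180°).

At s = jω = j2:
pole (s+2): 2 + j2 → |·| = √(2²+2²) = √8 ≈ 2.8284, ∠ = arctan(2/2) ≈ 45.00°
pole (s+20): 20 + j2 → |·| = √(20²+2²) = √404 ≈ 20.1, ∠ = arctan(2/20) ≈ 5.71°
|H| = 500 / 56.851 ≈ 8.7949
Gain = 20 log₁₀(8.7949) ≈ 18.88 dB
∠H = 0.00° − 50.71° = -50.71°

At s = jω = j20:
pole (s+2): 2 + j20 → |·| = √(2²+20²) = √404 ≈ 20.1, ∠ = arctan(20/2) ≈ 84.29°
pole (s+20): 20 + j20 → |·| = √(20²+20²) = √800 ≈ 28.284, ∠ = arctan(20/20) ≈ 45.00°
|H| = 500 / 568.51 ≈ 0.87949
Gain = 20 log₁₀(0.87949) ≈ -1.12 dB
∠H = 0.00° − 129.29° = -129.29°

ω = 2: 18.9 dB, -50.7°; ω = 20: -1.1 dB, -129.3°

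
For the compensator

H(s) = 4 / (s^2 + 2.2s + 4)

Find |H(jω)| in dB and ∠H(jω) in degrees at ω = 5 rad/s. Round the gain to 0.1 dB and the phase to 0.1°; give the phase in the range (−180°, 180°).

At s = jω = j5:
quadratic: (j5)² + 2.2·j5 + 4 = -21 + j11 → |·| ≈ 23.707, ∠ ≈ 152.35°
|H| = 4 / 23.707 ≈ 0.16873
Gain = 20 log₁₀(0.16873) ≈ -15.46 dB
∠H = 0.00° − 152.35° = -152.35°

-15.5 dB, -152.4°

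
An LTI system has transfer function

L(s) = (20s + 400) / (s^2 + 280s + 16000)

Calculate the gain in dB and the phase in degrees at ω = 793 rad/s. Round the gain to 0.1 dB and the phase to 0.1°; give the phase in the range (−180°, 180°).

Substitute s = j793:
Numerator: 20(j793) + 400 = 400 + j15860
Denominator: (j793)^2 + 280(j793) + 16000 = -612849 + j222040
|N| = √(400² + 15860²) ≈ 15865, ∠N ≈ 88.56°
|D| = √(612849² + 222040²) ≈ 6.5183e+05, ∠D ≈ 160.08°
|L| = 15865 / 6.5183e+05 ≈ 0.024339
Gain = 20 log₁₀(0.024339) ≈ -32.27 dB
∠L = 88.56° − 160.08° = -71.52°

-32.3 dB, -71.5°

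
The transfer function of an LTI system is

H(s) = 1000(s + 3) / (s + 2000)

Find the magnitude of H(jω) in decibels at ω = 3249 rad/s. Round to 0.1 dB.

At s = jω = j3249:
zero (s+3): 3 + j3249 → |·| = √(3²+3249²) = √10556010 ≈ 3249, ∠ = arctan(3249/3) ≈ 89.95°
pole (s+2000): 2000 + j3249 → |·| = √(2000²+3249²) = √14556001 ≈ 3815.2, ∠ = arctan(3249/2000) ≈ 58.38°
|H| = 1000 · 3249 / 3815.2 ≈ 851.59
Gain = 20 log₁₀(851.59) ≈ 58.60 dB

58.6 dB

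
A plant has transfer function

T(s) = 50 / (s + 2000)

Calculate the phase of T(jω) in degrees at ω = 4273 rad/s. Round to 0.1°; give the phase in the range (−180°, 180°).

At s = jω = j4273:
pole (s+2000): 2000 + j4273 → |·| = √(2000²+4273²) = √22258529 ≈ 4717.9, ∠ = arctan(4273/2000) ≈ 64.92°
∠T = 0.00° − 64.92° = -64.92°

-64.9°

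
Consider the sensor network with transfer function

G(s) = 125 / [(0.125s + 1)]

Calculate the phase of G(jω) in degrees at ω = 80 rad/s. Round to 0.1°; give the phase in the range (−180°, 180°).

-84.3°

At ω = 80 rad/s:
pole (1 + j80·0.125) = 1 + j10 → |·| ≈ 10.05, ∠ ≈ 84.29°
∠G = (0°) − (84.29°) = -84.29°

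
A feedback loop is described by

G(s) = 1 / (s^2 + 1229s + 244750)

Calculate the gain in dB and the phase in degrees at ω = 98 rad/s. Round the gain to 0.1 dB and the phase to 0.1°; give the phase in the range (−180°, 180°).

Substitute s = j98:
Numerator: 1 = 1 + j0
Denominator: (j98)^2 + 1229(j98) + 244750 = 235146 + j120442
|N| = √(1² + 0²) ≈ 1, ∠N ≈ 0.00°
|D| = √(235146² + 120442²) ≈ 2.642e+05, ∠D ≈ 27.12°
|G| = 1 / 2.642e+05 ≈ 3.785e-06
Gain = 20 log₁₀(3.785e-06) ≈ -108.44 dB
∠G = 0.00° − 27.12° = -27.12°

-108.4 dB, -27.1°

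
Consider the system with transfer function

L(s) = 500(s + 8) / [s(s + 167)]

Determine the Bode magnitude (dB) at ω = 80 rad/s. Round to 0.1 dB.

8.7 dB

At s = jω = j80:
zero (s+8): 8 + j80 → |·| = √(8²+80²) = √6464 ≈ 80.399, ∠ = arctan(80/8) ≈ 84.29°
pole (s+167): 167 + j80 → |·| = √(167²+80²) = √34289 ≈ 185.17, ∠ = arctan(80/167) ≈ 25.60°
pole at origin: |s| = 80, ∠ = 90.00° (in denominator)
|L| = 500 · 80.399 / 14814 ≈ 2.7136
Gain = 20 log₁₀(2.7136) ≈ 8.67 dB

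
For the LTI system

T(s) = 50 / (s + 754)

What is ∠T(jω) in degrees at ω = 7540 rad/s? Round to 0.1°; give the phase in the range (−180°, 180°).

-84.3°

Substitute s = j7540:
Numerator: 50 = 50 + j0
Denominator: (j7540) + 754 = 754 + j7540
|N| = √(50² + 0²) ≈ 50, ∠N ≈ 0.00°
|D| = √(754² + 7540²) ≈ 7577.6, ∠D ≈ 84.29°
∠T = 0.00° − 84.29° = -84.29°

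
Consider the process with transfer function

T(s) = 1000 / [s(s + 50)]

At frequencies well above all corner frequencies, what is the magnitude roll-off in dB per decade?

-40 dB/decade

Each pole contributes −20 dB/decade at high frequency; each zero contributes +20 dB/decade.
Net: 0 zero(s) − 2 pole(s) → -40 dB/decade.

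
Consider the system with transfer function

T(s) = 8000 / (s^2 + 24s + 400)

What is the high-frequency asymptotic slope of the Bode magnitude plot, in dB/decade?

-40 dB/decade

Each pole contributes −20 dB/decade at high frequency; each zero contributes +20 dB/decade.
Net: 0 zero(s) − 2 pole(s) → -40 dB/decade.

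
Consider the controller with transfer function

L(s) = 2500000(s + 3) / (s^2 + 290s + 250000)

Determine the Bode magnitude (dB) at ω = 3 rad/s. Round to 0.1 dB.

32.6 dB

At s = jω = j3:
zero (s+3): 3 + j3 → |·| = √(3²+3²) = √18 ≈ 4.2426, ∠ = arctan(3/3) ≈ 45.00°
quadratic: (j3)² + 290·j3 + 250000 = 249991 + j870 → |·| ≈ 2.4999e+05, ∠ ≈ 0.20°
|L| = 2500000 · 4.2426 / 2.4999e+05 ≈ 42.428
Gain = 20 log₁₀(42.428) ≈ 32.55 dB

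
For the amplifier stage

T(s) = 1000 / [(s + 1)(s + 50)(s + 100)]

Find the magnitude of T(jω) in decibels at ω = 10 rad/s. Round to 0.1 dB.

At s = jω = j10:
pole (s+1): 1 + j10 → |·| = √(1²+10²) = √101 ≈ 10.05, ∠ = arctan(10/1) ≈ 84.29°
pole (s+50): 50 + j10 → |·| = √(50²+10²) = √2600 ≈ 50.99, ∠ = arctan(10/50) ≈ 11.31°
pole (s+100): 100 + j10 → |·| = √(100²+10²) = √10100 ≈ 100.5, ∠ = arctan(10/100) ≈ 5.71°
|T| = 1000 / 51501 ≈ 0.019417
Gain = 20 log₁₀(0.019417) ≈ -34.24 dB

-34.2 dB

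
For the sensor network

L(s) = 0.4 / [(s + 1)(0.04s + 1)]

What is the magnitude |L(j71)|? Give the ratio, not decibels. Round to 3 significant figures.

At ω = 71 rad/s:
pole (1 + j71·1) = 1 + j71 → |·| ≈ 71.007, ∠ ≈ 89.19°
pole (1 + j71·0.04) = 1 + j2.84 → |·| ≈ 3.0109, ∠ ≈ 70.60°
|L| = 0.4 · 1 / (71.007 · 3.0109) ≈ 0.001871

0.00187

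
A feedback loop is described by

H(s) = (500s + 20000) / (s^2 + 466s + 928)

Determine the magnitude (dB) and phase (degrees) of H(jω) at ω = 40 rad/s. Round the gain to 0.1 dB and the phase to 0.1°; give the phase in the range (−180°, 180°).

3.6 dB, -47.1°

Substitute s = j40:
Numerator: 500(j40) + 20000 = 20000 + j20000
Denominator: (j40)^2 + 466(j40) + 928 = -672 + j18640
|N| = √(20000² + 20000²) ≈ 28284, ∠N ≈ 45.00°
|D| = √(672² + 18640²) ≈ 18652, ∠D ≈ 92.06°
|H| = 28284 / 18652 ≈ 1.5164
Gain = 20 log₁₀(1.5164) ≈ 3.62 dB
∠H = 45.00° − 92.06° = -47.06°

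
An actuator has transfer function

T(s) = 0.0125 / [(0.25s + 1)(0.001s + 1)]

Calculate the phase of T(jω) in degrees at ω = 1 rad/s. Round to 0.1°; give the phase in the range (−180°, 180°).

-14.1°

At ω = 1 rad/s:
pole (1 + j1·0.25) = 1 + j0.25 → |·| ≈ 1.0308, ∠ ≈ 14.04°
pole (1 + j1·0.001) = 1 + j0.001 → |·| ≈ 1, ∠ ≈ 0.06°
∠T = (0°) − (14.04° + 0.06°) = -14.10°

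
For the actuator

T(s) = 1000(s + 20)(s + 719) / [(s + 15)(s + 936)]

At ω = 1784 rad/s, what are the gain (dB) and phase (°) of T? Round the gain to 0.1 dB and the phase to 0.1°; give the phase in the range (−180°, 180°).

59.6 dB, 5.6°

At s = jω = j1784:
zero (s+20): 20 + j1784 → |·| = √(20²+1784²) = √3183056 ≈ 1784.1, ∠ = arctan(1784/20) ≈ 89.36°
zero (s+719): 719 + j1784 → |·| = √(719²+1784²) = √3699617 ≈ 1923.4, ∠ = arctan(1784/719) ≈ 68.05°
pole (s+15): 15 + j1784 → |·| = √(15²+1784²) = √3182881 ≈ 1784.1, ∠ = arctan(1784/15) ≈ 89.52°
pole (s+936): 936 + j1784 → |·| = √(936²+1784²) = √4058752 ≈ 2014.6, ∠ = arctan(1784/936) ≈ 62.32°
|T| = 1000 · 3.4315e+06 / 3.5942e+06 ≈ 954.73
Gain = 20 log₁₀(954.73) ≈ 59.60 dB
∠T = 157.41° − 151.84° = 5.57°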